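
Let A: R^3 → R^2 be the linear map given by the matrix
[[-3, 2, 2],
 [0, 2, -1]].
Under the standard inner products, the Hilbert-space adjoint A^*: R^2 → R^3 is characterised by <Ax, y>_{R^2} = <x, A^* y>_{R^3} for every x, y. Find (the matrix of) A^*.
A^* = A^T =
[[-3, 0],
 [2, 2],
 [2, -1]]

For real matrices with standard dot products, the defining identity <Ax, y> = <x, A^* y> gives (Ax)^T y = x^T (A^*) y, i.e. x^T A^T y = x^T (A^*) y. Since this holds for all x, y, we must have A^* = A^T. Therefore
A^* =
[[-3, 0],
 [2, 2],
 [2, -1]].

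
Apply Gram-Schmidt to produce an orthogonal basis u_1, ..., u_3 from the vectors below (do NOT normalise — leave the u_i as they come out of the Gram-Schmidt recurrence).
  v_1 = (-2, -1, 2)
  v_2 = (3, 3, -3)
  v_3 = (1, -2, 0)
Orthogonal basis:
  u_1 = (-2, -1, 2)
  u_2 = (-1/3, 4/3, 1/3)
  u_3 = (1/2, 0, 1/2)

Apply the Gram-Schmidt recurrence
  u_1 = v_1
  u_i = v_i − Σ_{j<i} ((v_i · u_j) / (u_j · u_j)) · u_j.

Step by step this gives:
  u_1 = (-2, -1, 2)
  u_2 = (-1/3, 4/3, 1/3)
  u_3 = (1/2, 0, 1/2)

Orthogonality check:
  u_2 · u_1 = 0 (should be 0)
  u_3 · u_1 = 0 (should be 0)
  u_3 · u_2 = 0 (should be 0)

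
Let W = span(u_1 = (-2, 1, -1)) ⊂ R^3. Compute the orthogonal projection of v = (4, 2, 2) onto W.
proj_W(v) = (8/3, -4/3, 4/3)

Set up U = [u_1 | ... | u_1] ∈ R^(3×1). The projector onto W = col(U) is P = U (U^T U)^(-1) U^T.
Compute U^T U =
  [6],
and U^T v = (-8).
Solve U^T U · c = U^T v for the coefficients: c = (-4/3). The projection is proj_W(v) = U c.
Check: (v - proj_W(v)) · u_1 = 0  (should be 0).
Result: proj_W(v) = (8/3, -4/3, 4/3).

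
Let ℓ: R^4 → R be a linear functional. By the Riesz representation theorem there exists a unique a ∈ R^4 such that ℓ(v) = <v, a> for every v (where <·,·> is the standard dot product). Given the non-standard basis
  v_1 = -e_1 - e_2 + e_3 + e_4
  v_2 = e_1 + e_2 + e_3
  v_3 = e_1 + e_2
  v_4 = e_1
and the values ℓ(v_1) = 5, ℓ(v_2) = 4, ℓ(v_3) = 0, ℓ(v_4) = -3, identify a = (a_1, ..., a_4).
a = (-3, 3, 4, 1)

Write a = (a_1, ..., a_4) in the standard basis. For each basis vector v_i, ℓ(v_i) = <v_i, a> is a linear equation in the a_j's. Collect the n equations into a matrix system V a = ℓ, where row i of V is v_i (expressed in the standard basis). Since V is invertible (lower-triangular with 1s on the diagonal, up to permutation), solve by back-substitution:
  V =
[[-1, -1, 1, 1],
 [1, 1, 1, 0],
 [1, 1, 0, 0],
 [1, 0, 0, 0]]
  V a = (5, 4, 0, -3)
Solving gives a = (-3, 3, 4, 1).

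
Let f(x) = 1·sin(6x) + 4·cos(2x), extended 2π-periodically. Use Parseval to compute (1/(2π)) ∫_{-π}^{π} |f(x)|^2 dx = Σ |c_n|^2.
Σ |c_n|^2 = 17/2

Expand |f|^2 and use orthogonality of {sin(nx), cos(mx)} on [-π, π]:
  ∫_{-π}^{π} sin(nx)^2 dx = π, ∫ cos(mx)^2 dx = π, and cross terms integrate to 0.
So ∫_{-π}^{π} f(x)^2 dx = 1^2 · π + 4^2 · π = (1 + 16)π.
Divide by 2π: (1 + 16)/2 = 17/2.
By Parseval, this equals Σ |c_n|^2.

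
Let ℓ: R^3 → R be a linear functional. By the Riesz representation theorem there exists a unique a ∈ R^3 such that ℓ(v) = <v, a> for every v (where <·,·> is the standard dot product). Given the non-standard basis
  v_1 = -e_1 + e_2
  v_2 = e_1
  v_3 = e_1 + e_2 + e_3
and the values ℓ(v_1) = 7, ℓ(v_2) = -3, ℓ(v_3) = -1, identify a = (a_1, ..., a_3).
a = (-3, 4, -2)

Write a = (a_1, ..., a_3) in the standard basis. For each basis vector v_i, ℓ(v_i) = <v_i, a> is a linear equation in the a_j's. Collect the n equations into a matrix system V a = ℓ, where row i of V is v_i (expressed in the standard basis). Since V is invertible (lower-triangular with 1s on the diagonal, up to permutation), solve by back-substitution:
  V =
[[-1, 1, 0],
 [1, 0, 0],
 [1, 1, 1]]
  V a = (7, -3, -1)
Solving gives a = (-3, 4, -2).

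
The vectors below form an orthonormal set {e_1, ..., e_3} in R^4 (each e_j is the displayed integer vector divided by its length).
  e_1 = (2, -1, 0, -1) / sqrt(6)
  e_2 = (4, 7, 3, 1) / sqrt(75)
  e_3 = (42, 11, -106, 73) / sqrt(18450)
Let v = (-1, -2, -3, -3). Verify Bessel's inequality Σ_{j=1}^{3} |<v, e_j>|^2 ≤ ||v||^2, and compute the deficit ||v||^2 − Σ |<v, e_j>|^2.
Σ |<v, e_j>|^2 = 5006/369; ||v||^2 = 23; deficit = 3481/369

Write each e_j = u_j / sqrt(<u_j, u_j>) where u_j is the displayed integer vector. Then <v, e_j> = <v, u_j> / sqrt(<u_j, u_j>), so |<v, e_j>|^2 = <v, u_j>^2 / <u_j, u_j>.
Coefficients: <v, e_1> = 3/sqrt(6), <v, e_2> = -30/sqrt(75), <v, e_3> = 35/sqrt(18450).
Square and sum: Σ |<v, e_j>|^2 = 5006/369.
Compute ||v||^2 = v·v = 23.
Deficit = 23 − 5006/369 = 3481/369 ≥ 0, confirming Bessel's inequality. (The deficit equals ||v − Σ <v,e_j> e_j||^2, the squared distance from v to span{e_j}.)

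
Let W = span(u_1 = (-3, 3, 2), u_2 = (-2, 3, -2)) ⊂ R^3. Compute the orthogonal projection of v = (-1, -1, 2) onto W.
proj_W(v) = (-61/253, -93/253, 554/253)

Set up U = [u_1 | ... | u_2] ∈ R^(3×2). The projector onto W = col(U) is P = U (U^T U)^(-1) U^T.
Compute U^T U =
  [22, 11]
  [11, 17],
and U^T v = (4, -5).
Solve U^T U · c = U^T v for the coefficients: c = (123/253, -14/23). The projection is proj_W(v) = U c.
Check: (v - proj_W(v)) · u_1 = 0  (should be 0).
Check: (v - proj_W(v)) · u_2 = 0  (should be 0).
Result: proj_W(v) = (-61/253, -93/253, 554/253).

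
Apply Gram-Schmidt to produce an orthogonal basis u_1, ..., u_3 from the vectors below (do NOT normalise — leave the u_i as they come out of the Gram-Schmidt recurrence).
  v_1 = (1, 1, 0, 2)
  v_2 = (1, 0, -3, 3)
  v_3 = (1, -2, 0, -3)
Orthogonal basis:
  u_1 = (1, 1, 0, 2)
  u_2 = (-1/6, -7/6, -3, 2/3)
  u_3 = (141/65, -53/65, 3/65, -44/65)

Apply the Gram-Schmidt recurrence
  u_1 = v_1
  u_i = v_i − Σ_{j<i} ((v_i · u_j) / (u_j · u_j)) · u_j.

Step by step this gives:
  u_1 = (1, 1, 0, 2)
  u_2 = (-1/6, -7/6, -3, 2/3)
  u_3 = (141/65, -53/65, 3/65, -44/65)

Orthogonality check:
  u_2 · u_1 = 0 (should be 0)
  u_3 · u_1 = 0 (should be 0)
  u_3 · u_2 = 0 (should be 0)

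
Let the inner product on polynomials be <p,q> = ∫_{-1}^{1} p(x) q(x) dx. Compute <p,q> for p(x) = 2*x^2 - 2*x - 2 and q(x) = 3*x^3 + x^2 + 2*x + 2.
<p,q> = -164/15

Expand the product: p(x)·q(x) = 6*x^5 - 4*x^4 - 4*x^3 - 2*x^2 - 8*x - 4.
∫_{-1}^{1} of each monomial x^k gives [2/(k+1) if k even, 0 if k odd]. Integrating term-by-term (or equivalently evaluating the antiderivative F(x) = x^6 - 4*x^5/5 - x^4 - 2*x^3/3 - 4*x^2 - 4*x at the endpoints):
  F(1) − F(−1) = -142/15 − (22/15) = -164/15.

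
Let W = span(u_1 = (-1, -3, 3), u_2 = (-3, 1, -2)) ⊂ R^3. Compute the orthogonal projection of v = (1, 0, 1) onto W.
proj_W(v) = (251/230, -77/230, 16/23)

Set up U = [u_1 | ... | u_2] ∈ R^(3×2). The projector onto W = col(U) is P = U (U^T U)^(-1) U^T.
Compute U^T U =
  [19, -6]
  [-6, 14],
and U^T v = (2, -5).
Solve U^T U · c = U^T v for the coefficients: c = (-1/115, -83/230). The projection is proj_W(v) = U c.
Check: (v - proj_W(v)) · u_1 = 0  (should be 0).
Check: (v - proj_W(v)) · u_2 = 0  (should be 0).
Result: proj_W(v) = (251/230, -77/230, 16/23).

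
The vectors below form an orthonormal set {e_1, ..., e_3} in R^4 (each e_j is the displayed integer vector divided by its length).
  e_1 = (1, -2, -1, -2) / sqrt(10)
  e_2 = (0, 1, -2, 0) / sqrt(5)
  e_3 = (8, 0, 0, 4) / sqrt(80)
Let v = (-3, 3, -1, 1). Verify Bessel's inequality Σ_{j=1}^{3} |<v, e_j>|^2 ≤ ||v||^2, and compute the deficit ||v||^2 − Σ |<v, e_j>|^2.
Σ |<v, e_j>|^2 = 20; ||v||^2 = 20; deficit = 0

Write each e_j = u_j / sqrt(<u_j, u_j>) where u_j is the displayed integer vector. Then <v, e_j> = <v, u_j> / sqrt(<u_j, u_j>), so |<v, e_j>|^2 = <v, u_j>^2 / <u_j, u_j>.
Coefficients: <v, e_1> = -10/sqrt(10), <v, e_2> = 5/sqrt(5), <v, e_3> = -20/sqrt(80).
Square and sum: Σ |<v, e_j>|^2 = 20.
Compute ||v||^2 = v·v = 20.
Deficit = 20 − 20 = 0 ≥ 0, confirming Bessel's inequality. (The deficit equals ||v − Σ <v,e_j> e_j||^2, the squared distance from v to span{e_j}.)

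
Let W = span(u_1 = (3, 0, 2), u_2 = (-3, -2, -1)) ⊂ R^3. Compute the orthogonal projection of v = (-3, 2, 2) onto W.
proj_W(v) = (-63/61, 32/61, -58/61)

Set up U = [u_1 | ... | u_2] ∈ R^(3×2). The projector onto W = col(U) is P = U (U^T U)^(-1) U^T.
Compute U^T U =
  [13, -11]
  [-11, 14],
and U^T v = (-5, 3).
Solve U^T U · c = U^T v for the coefficients: c = (-37/61, -16/61). The projection is proj_W(v) = U c.
Check: (v - proj_W(v)) · u_1 = 0  (should be 0).
Check: (v - proj_W(v)) · u_2 = 0  (should be 0).
Result: proj_W(v) = (-63/61, 32/61, -58/61).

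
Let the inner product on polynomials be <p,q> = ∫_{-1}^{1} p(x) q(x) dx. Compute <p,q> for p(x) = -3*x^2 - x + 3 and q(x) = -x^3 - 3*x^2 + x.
<p,q> = -8/3

Expand the product: p(x)·q(x) = 3*x^5 + 10*x^4 - 3*x^3 - 10*x^2 + 3*x.
∫_{-1}^{1} of each monomial x^k gives [2/(k+1) if k even, 0 if k odd]. Integrating term-by-term (or equivalently evaluating the antiderivative F(x) = x^6/2 + 2*x^5 - 3*x^4/4 - 10*x^3/3 + 3*x^2/2 at the endpoints):
  F(1) − F(−1) = -1/12 − (31/12) = -8/3.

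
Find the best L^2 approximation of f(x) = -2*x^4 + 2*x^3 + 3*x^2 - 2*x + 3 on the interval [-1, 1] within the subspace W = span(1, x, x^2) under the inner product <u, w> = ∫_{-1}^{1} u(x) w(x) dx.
g(x) = 9*x^2/7 - 4*x/5 + 111/35

The best approximation g ∈ W is the orthogonal projection of f onto W. Writing g = a_0 + a_1 x + a_2 x^2, the coefficients solve the normal equations G · a = b where
  G_{ij} = <φ_i, φ_j> and b_i = <f, φ_i>, with φ_0 = 1, φ_1 = x, φ_2 = x^2.
G =
  [2, 0, 2/3]
  [0, 2/3, 0]
  [2/3, 0, 2/5],
b = (36/5, -8/15, 92/35).
Solving gives a_0 = 111/35, a_1 = -4/5, a_2 = 9/7, so
  g(x) = 9*x^2/7 - 4*x/5 + 111/35.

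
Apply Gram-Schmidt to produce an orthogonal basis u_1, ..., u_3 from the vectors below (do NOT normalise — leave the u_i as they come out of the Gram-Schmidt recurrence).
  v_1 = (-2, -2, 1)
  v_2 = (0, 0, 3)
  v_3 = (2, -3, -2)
Orthogonal basis:
  u_1 = (-2, -2, 1)
  u_2 = (2/3, 2/3, 8/3)
  u_3 = (5/2, -5/2, 0)

Apply the Gram-Schmidt recurrence
  u_1 = v_1
  u_i = v_i − Σ_{j<i} ((v_i · u_j) / (u_j · u_j)) · u_j.

Step by step this gives:
  u_1 = (-2, -2, 1)
  u_2 = (2/3, 2/3, 8/3)
  u_3 = (5/2, -5/2, 0)

Orthogonality check:
  u_2 · u_1 = 0 (should be 0)
  u_3 · u_1 = 0 (should be 0)
  u_3 · u_2 = 0 (should be 0)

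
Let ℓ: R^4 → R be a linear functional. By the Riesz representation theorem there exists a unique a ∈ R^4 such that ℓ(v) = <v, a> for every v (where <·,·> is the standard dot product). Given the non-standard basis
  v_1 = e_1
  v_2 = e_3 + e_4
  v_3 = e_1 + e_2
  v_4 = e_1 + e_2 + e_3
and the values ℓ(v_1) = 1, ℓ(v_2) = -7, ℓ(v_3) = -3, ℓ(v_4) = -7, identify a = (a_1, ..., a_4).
a = (1, -4, -4, -3)

Write a = (a_1, ..., a_4) in the standard basis. For each basis vector v_i, ℓ(v_i) = <v_i, a> is a linear equation in the a_j's. Collect the n equations into a matrix system V a = ℓ, where row i of V is v_i (expressed in the standard basis). Since V is invertible (lower-triangular with 1s on the diagonal, up to permutation), solve by back-substitution:
  V =
[[1, 0, 0, 0],
 [0, 0, 1, 1],
 [1, 1, 0, 0],
 [1, 1, 1, 0]]
  V a = (1, -7, -3, -7)
Solving gives a = (1, -4, -4, -3).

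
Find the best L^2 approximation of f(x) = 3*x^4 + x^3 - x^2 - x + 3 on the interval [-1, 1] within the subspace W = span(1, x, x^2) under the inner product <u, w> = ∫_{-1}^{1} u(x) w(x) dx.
g(x) = 11*x^2/7 - 2*x/5 + 96/35

The best approximation g ∈ W is the orthogonal projection of f onto W. Writing g = a_0 + a_1 x + a_2 x^2, the coefficients solve the normal equations G · a = b where
  G_{ij} = <φ_i, φ_j> and b_i = <f, φ_i>, with φ_0 = 1, φ_1 = x, φ_2 = x^2.
G =
  [2, 0, 2/3]
  [0, 2/3, 0]
  [2/3, 0, 2/5],
b = (98/15, -4/15, 86/35).
Solving gives a_0 = 96/35, a_1 = -2/5, a_2 = 11/7, so
  g(x) = 11*x^2/7 - 2*x/5 + 96/35.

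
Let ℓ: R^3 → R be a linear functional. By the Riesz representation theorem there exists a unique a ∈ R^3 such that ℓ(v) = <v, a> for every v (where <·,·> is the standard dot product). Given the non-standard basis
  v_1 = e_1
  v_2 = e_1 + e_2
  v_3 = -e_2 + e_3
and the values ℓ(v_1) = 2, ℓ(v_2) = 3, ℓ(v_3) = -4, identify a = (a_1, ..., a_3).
a = (2, 1, -3)

Write a = (a_1, ..., a_3) in the standard basis. For each basis vector v_i, ℓ(v_i) = <v_i, a> is a linear equation in the a_j's. Collect the n equations into a matrix system V a = ℓ, where row i of V is v_i (expressed in the standard basis). Since V is invertible (lower-triangular with 1s on the diagonal, up to permutation), solve by back-substitution:
  V =
[[1, 0, 0],
 [1, 1, 0],
 [0, -1, 1]]
  V a = (2, 3, -4)
Solving gives a = (2, 1, -3).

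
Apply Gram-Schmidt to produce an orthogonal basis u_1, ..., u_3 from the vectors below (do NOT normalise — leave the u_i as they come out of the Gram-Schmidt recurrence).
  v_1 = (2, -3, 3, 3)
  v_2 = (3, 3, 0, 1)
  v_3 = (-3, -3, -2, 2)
Orthogonal basis:
  u_1 = (2, -3, 3, 3)
  u_2 = (3, 3, 0, 1)
  u_3 = (-393/589, -108/589, -71/31, 1503/589)

Apply the Gram-Schmidt recurrence
  u_1 = v_1
  u_i = v_i − Σ_{j<i} ((v_i · u_j) / (u_j · u_j)) · u_j.

Step by step this gives:
  u_1 = (2, -3, 3, 3)
  u_2 = (3, 3, 0, 1)
  u_3 = (-393/589, -108/589, -71/31, 1503/589)

Orthogonality check:
  u_2 · u_1 = 0 (should be 0)
  u_3 · u_1 = 0 (should be 0)
  u_3 · u_2 = 0 (should be 0)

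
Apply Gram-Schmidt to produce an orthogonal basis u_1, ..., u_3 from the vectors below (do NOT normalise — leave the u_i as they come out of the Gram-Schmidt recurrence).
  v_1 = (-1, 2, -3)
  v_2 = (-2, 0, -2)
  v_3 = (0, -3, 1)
Orthogonal basis:
  u_1 = (-1, 2, -3)
  u_2 = (-10/7, -8/7, -2/7)
  u_3 = (2/3, -2/3, -2/3)

Apply the Gram-Schmidt recurrence
  u_1 = v_1
  u_i = v_i − Σ_{j<i} ((v_i · u_j) / (u_j · u_j)) · u_j.

Step by step this gives:
  u_1 = (-1, 2, -3)
  u_2 = (-10/7, -8/7, -2/7)
  u_3 = (2/3, -2/3, -2/3)

Orthogonality check:
  u_2 · u_1 = 0 (should be 0)
  u_3 · u_1 = 0 (should be 0)
  u_3 · u_2 = 0 (should be 0)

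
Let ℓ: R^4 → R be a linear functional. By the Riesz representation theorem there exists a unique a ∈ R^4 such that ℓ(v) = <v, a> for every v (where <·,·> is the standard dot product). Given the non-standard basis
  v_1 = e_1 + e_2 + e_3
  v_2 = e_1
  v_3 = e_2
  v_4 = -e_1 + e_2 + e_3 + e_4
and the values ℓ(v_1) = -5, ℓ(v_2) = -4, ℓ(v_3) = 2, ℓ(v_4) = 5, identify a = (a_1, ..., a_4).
a = (-4, 2, -3, 2)

Write a = (a_1, ..., a_4) in the standard basis. For each basis vector v_i, ℓ(v_i) = <v_i, a> is a linear equation in the a_j's. Collect the n equations into a matrix system V a = ℓ, where row i of V is v_i (expressed in the standard basis). Since V is invertible (lower-triangular with 1s on the diagonal, up to permutation), solve by back-substitution:
  V =
[[1, 1, 1, 0],
 [1, 0, 0, 0],
 [0, 1, 0, 0],
 [-1, 1, 1, 1]]
  V a = (-5, -4, 2, 5)
Solving gives a = (-4, 2, -3, 2).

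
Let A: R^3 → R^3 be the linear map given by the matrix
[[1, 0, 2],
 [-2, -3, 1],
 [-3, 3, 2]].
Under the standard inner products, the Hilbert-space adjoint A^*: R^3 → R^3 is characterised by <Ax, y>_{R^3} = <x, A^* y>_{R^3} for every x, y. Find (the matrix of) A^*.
A^* = A^T =
[[1, -2, -3],
 [0, -3, 3],
 [2, 1, 2]]

For real matrices with standard dot products, the defining identity <Ax, y> = <x, A^* y> gives (Ax)^T y = x^T (A^*) y, i.e. x^T A^T y = x^T (A^*) y. Since this holds for all x, y, we must have A^* = A^T. Therefore
A^* =
[[1, -2, -3],
 [0, -3, 3],
 [2, 1, 2]].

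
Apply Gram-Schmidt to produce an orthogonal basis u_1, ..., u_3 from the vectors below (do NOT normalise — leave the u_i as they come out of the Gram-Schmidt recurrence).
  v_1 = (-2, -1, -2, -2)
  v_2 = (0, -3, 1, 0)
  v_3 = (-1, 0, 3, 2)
Orthogonal basis:
  u_1 = (-2, -1, -2, -2)
  u_2 = (2/13, -38/13, 15/13, 2/13)
  u_3 = (-295/129, 58/129, 58/43, 92/129)

Apply the Gram-Schmidt recurrence
  u_1 = v_1
  u_i = v_i − Σ_{j<i} ((v_i · u_j) / (u_j · u_j)) · u_j.

Step by step this gives:
  u_1 = (-2, -1, -2, -2)
  u_2 = (2/13, -38/13, 15/13, 2/13)
  u_3 = (-295/129, 58/129, 58/43, 92/129)

Orthogonality check:
  u_2 · u_1 = 0 (should be 0)
  u_3 · u_1 = 0 (should be 0)
  u_3 · u_2 = 0 (should be 0)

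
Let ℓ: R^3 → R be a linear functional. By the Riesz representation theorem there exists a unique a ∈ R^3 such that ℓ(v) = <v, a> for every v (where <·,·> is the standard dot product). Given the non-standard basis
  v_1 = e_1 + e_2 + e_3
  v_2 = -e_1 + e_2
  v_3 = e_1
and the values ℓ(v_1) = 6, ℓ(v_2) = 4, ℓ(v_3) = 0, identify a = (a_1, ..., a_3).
a = (0, 4, 2)

Write a = (a_1, ..., a_3) in the standard basis. For each basis vector v_i, ℓ(v_i) = <v_i, a> is a linear equation in the a_j's. Collect the n equations into a matrix system V a = ℓ, where row i of V is v_i (expressed in the standard basis). Since V is invertible (lower-triangular with 1s on the diagonal, up to permutation), solve by back-substitution:
  V =
[[1, 1, 1],
 [-1, 1, 0],
 [1, 0, 0]]
  V a = (6, 4, 0)
Solving gives a = (0, 4, 2).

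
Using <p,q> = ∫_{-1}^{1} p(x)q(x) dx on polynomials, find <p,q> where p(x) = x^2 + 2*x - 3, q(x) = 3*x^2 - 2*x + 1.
<p,q> = -64/5

Expand the product: p(x)·q(x) = 3*x^4 + 4*x^3 - 12*x^2 + 8*x - 3.
∫_{-1}^{1} of each monomial x^k gives [2/(k+1) if k even, 0 if k odd]. Integrating term-by-term (or equivalently evaluating the antiderivative F(x) = 3*x^5/5 + x^4 - 4*x^3 + 4*x^2 - 3*x at the endpoints):
  F(1) − F(−1) = -7/5 − (57/5) = -64/5.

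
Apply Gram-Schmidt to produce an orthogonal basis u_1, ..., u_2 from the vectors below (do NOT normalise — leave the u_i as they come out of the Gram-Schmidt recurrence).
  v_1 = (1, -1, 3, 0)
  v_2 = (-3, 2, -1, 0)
Orthogonal basis:
  u_1 = (1, -1, 3, 0)
  u_2 = (-25/11, 14/11, 13/11, 0)

Apply the Gram-Schmidt recurrence
  u_1 = v_1
  u_i = v_i − Σ_{j<i} ((v_i · u_j) / (u_j · u_j)) · u_j.

Step by step this gives:
  u_1 = (1, -1, 3, 0)
  u_2 = (-25/11, 14/11, 13/11, 0)

Orthogonality check:
  u_2 · u_1 = 0 (should be 0)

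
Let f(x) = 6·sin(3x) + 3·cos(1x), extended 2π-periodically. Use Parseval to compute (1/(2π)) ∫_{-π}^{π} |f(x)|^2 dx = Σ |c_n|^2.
Σ |c_n|^2 = 45/2

Expand |f|^2 and use orthogonality of {sin(nx), cos(mx)} on [-π, π]:
  ∫_{-π}^{π} sin(nx)^2 dx = π, ∫ cos(mx)^2 dx = π, and cross terms integrate to 0.
So ∫_{-π}^{π} f(x)^2 dx = 6^2 · π + 3^2 · π = (36 + 9)π.
Divide by 2π: (36 + 9)/2 = 45/2.
By Parseval, this equals Σ |c_n|^2.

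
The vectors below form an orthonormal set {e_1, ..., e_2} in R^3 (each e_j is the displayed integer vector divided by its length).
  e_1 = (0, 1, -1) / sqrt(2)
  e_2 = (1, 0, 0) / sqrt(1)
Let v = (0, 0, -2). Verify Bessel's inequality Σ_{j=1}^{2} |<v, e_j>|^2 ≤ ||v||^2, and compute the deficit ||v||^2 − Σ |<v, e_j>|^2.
Σ |<v, e_j>|^2 = 2; ||v||^2 = 4; deficit = 2

Write each e_j = u_j / sqrt(<u_j, u_j>) where u_j is the displayed integer vector. Then <v, e_j> = <v, u_j> / sqrt(<u_j, u_j>), so |<v, e_j>|^2 = <v, u_j>^2 / <u_j, u_j>.
Coefficients: <v, e_1> = 2/sqrt(2), <v, e_2> = 0/sqrt(1).
Square and sum: Σ |<v, e_j>|^2 = 2.
Compute ||v||^2 = v·v = 4.
Deficit = 4 − 2 = 2 ≥ 0, confirming Bessel's inequality. (The deficit equals ||v − Σ <v,e_j> e_j||^2, the squared distance from v to span{e_j}.)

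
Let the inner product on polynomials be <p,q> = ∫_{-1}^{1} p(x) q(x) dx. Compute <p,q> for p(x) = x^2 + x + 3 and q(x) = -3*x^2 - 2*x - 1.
<p,q> = -76/5

Expand the product: p(x)·q(x) = -3*x^4 - 5*x^3 - 12*x^2 - 7*x - 3.
∫_{-1}^{1} of each monomial x^k gives [2/(k+1) if k even, 0 if k odd]. Integrating term-by-term (or equivalently evaluating the antiderivative F(x) = -3*x^5/5 - 5*x^4/4 - 4*x^3 - 7*x^2/2 - 3*x at the endpoints):
  F(1) − F(−1) = -247/20 − (57/20) = -76/5.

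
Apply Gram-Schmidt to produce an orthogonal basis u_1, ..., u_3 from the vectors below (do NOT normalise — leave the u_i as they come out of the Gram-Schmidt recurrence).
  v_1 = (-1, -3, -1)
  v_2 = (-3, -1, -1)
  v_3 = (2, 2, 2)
Orthogonal basis:
  u_1 = (-1, -3, -1)
  u_2 = (-26/11, 10/11, -4/11)
  u_3 = (-2/9, -2/9, 8/9)

Apply the Gram-Schmidt recurrence
  u_1 = v_1
  u_i = v_i − Σ_{j<i} ((v_i · u_j) / (u_j · u_j)) · u_j.

Step by step this gives:
  u_1 = (-1, -3, -1)
  u_2 = (-26/11, 10/11, -4/11)
  u_3 = (-2/9, -2/9, 8/9)

Orthogonality check:
  u_2 · u_1 = 0 (should be 0)
  u_3 · u_1 = 0 (should be 0)
  u_3 · u_2 = 0 (should be 0)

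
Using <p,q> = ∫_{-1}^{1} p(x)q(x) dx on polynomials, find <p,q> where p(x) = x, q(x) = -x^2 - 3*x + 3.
<p,q> = -2

Expand the product: p(x)·q(x) = -x^3 - 3*x^2 + 3*x.
∫_{-1}^{1} of each monomial x^k gives [2/(k+1) if k even, 0 if k odd]. Integrating term-by-term (or equivalently evaluating the antiderivative F(x) = -x^4/4 - x^3 + 3*x^2/2 at the endpoints):
  F(1) − F(−1) = 1/4 − (9/4) = -2.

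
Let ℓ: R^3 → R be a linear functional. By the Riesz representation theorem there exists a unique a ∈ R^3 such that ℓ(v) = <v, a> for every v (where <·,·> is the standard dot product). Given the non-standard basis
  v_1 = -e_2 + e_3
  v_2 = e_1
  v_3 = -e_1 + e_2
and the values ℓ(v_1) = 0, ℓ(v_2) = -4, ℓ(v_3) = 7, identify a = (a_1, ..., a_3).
a = (-4, 3, 3)

Write a = (a_1, ..., a_3) in the standard basis. For each basis vector v_i, ℓ(v_i) = <v_i, a> is a linear equation in the a_j's. Collect the n equations into a matrix system V a = ℓ, where row i of V is v_i (expressed in the standard basis). Since V is invertible (lower-triangular with 1s on the diagonal, up to permutation), solve by back-substitution:
  V =
[[0, -1, 1],
 [1, 0, 0],
 [-1, 1, 0]]
  V a = (0, -4, 7)
Solving gives a = (-4, 3, 3).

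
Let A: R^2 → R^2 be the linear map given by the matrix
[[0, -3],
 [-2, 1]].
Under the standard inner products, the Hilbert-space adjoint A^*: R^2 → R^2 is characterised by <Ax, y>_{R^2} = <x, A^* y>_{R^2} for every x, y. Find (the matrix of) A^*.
A^* = A^T =
[[0, -2],
 [-3, 1]]

For real matrices with standard dot products, the defining identity <Ax, y> = <x, A^* y> gives (Ax)^T y = x^T (A^*) y, i.e. x^T A^T y = x^T (A^*) y. Since this holds for all x, y, we must have A^* = A^T. Therefore
A^* =
[[0, -2],
 [-3, 1]].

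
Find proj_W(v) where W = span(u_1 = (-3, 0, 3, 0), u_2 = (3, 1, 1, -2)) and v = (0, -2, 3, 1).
proj_W(v) = (-31/26, 2/13, 47/26, -4/13)

Set up U = [u_1 | ... | u_2] ∈ R^(4×2). The projector onto W = col(U) is P = U (U^T U)^(-1) U^T.
Compute U^T U =
  [18, -6]
  [-6, 15],
and U^T v = (9, -1).
Solve U^T U · c = U^T v for the coefficients: c = (43/78, 2/13). The projection is proj_W(v) = U c.
Check: (v - proj_W(v)) · u_1 = 0  (should be 0).
Check: (v - proj_W(v)) · u_2 = 0  (should be 0).
Result: proj_W(v) = (-31/26, 2/13, 47/26, -4/13).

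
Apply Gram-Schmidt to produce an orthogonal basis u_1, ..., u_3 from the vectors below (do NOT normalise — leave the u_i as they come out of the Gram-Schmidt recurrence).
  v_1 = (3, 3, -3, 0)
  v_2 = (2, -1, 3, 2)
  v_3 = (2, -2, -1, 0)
Orthogonal basis:
  u_1 = (3, 3, -3, 0)
  u_2 = (8/3, -1/3, 7/3, 2)
  u_3 = (27/25, -113/50, -59/50, -11/25)

Apply the Gram-Schmidt recurrence
  u_1 = v_1
  u_i = v_i − Σ_{j<i} ((v_i · u_j) / (u_j · u_j)) · u_j.

Step by step this gives:
  u_1 = (3, 3, -3, 0)
  u_2 = (8/3, -1/3, 7/3, 2)
  u_3 = (27/25, -113/50, -59/50, -11/25)

Orthogonality check:
  u_2 · u_1 = 0 (should be 0)
  u_3 · u_1 = 0 (should be 0)
  u_3 · u_2 = 0 (should be 0)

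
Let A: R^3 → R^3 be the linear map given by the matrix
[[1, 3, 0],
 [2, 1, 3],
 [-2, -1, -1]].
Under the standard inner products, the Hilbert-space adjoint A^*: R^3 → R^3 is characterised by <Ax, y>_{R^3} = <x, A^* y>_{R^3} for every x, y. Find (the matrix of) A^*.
A^* = A^T =
[[1, 2, -2],
 [3, 1, -1],
 [0, 3, -1]]

For real matrices with standard dot products, the defining identity <Ax, y> = <x, A^* y> gives (Ax)^T y = x^T (A^*) y, i.e. x^T A^T y = x^T (A^*) y. Since this holds for all x, y, we must have A^* = A^T. Therefore
A^* =
[[1, 2, -2],
 [3, 1, -1],
 [0, 3, -1]].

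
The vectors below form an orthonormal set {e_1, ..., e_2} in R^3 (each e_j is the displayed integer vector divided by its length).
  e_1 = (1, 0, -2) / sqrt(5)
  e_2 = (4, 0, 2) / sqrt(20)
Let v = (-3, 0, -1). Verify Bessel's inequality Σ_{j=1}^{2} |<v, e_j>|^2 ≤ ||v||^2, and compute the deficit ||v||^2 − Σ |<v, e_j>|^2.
Σ |<v, e_j>|^2 = 10; ||v||^2 = 10; deficit = 0

Write each e_j = u_j / sqrt(<u_j, u_j>) where u_j is the displayed integer vector. Then <v, e_j> = <v, u_j> / sqrt(<u_j, u_j>), so |<v, e_j>|^2 = <v, u_j>^2 / <u_j, u_j>.
Coefficients: <v, e_1> = -1/sqrt(5), <v, e_2> = -14/sqrt(20).
Square and sum: Σ |<v, e_j>|^2 = 10.
Compute ||v||^2 = v·v = 10.
Deficit = 10 − 10 = 0 ≥ 0, confirming Bessel's inequality. (The deficit equals ||v − Σ <v,e_j> e_j||^2, the squared distance from v to span{e_j}.)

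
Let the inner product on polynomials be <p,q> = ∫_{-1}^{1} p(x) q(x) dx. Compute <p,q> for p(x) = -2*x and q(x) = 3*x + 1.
<p,q> = -4

Expand the product: p(x)·q(x) = -6*x^2 - 2*x.
∫_{-1}^{1} of each monomial x^k gives [2/(k+1) if k even, 0 if k odd]. Integrating term-by-term (or equivalently evaluating the antiderivative F(x) = -2*x^3 - x^2 at the endpoints):
  F(1) − F(−1) = -3 − (1) = -4.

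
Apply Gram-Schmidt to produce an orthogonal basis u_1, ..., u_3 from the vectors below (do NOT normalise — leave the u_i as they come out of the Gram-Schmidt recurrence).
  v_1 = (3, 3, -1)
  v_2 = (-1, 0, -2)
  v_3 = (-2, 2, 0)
Orthogonal basis:
  u_1 = (3, 3, -1)
  u_2 = (-16/19, 3/19, -39/19)
  u_3 = (-78/47, 91/47, 39/47)

Apply the Gram-Schmidt recurrence
  u_1 = v_1
  u_i = v_i − Σ_{j<i} ((v_i · u_j) / (u_j · u_j)) · u_j.

Step by step this gives:
  u_1 = (3, 3, -1)
  u_2 = (-16/19, 3/19, -39/19)
  u_3 = (-78/47, 91/47, 39/47)

Orthogonality check:
  u_2 · u_1 = 0 (should be 0)
  u_3 · u_1 = 0 (should be 0)
  u_3 · u_2 = 0 (should be 0)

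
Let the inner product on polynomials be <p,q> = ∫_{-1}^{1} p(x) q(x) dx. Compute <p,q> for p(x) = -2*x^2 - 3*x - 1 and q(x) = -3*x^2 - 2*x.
<p,q> = 42/5

Expand the product: p(x)·q(x) = 6*x^4 + 13*x^3 + 9*x^2 + 2*x.
∫_{-1}^{1} of each monomial x^k gives [2/(k+1) if k even, 0 if k odd]. Integrating term-by-term (or equivalently evaluating the antiderivative F(x) = 6*x^5/5 + 13*x^4/4 + 3*x^3 + x^2 at the endpoints):
  F(1) − F(−1) = 169/20 − (1/20) = 42/5.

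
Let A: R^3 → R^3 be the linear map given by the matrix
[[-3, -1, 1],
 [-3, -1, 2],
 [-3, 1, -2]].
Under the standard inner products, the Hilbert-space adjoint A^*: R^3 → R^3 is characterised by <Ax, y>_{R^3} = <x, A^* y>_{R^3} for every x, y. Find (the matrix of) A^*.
A^* = A^T =
[[-3, -3, -3],
 [-1, -1, 1],
 [1, 2, -2]]

For real matrices with standard dot products, the defining identity <Ax, y> = <x, A^* y> gives (Ax)^T y = x^T (A^*) y, i.e. x^T A^T y = x^T (A^*) y. Since this holds for all x, y, we must have A^* = A^T. Therefore
A^* =
[[-3, -3, -3],
 [-1, -1, 1],
 [1, 2, -2]].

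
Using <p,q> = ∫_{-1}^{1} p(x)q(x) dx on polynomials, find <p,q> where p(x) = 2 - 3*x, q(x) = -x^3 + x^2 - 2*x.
<p,q> = 98/15

Expand the product: p(x)·q(x) = 3*x^4 - 5*x^3 + 8*x^2 - 4*x.
∫_{-1}^{1} of each monomial x^k gives [2/(k+1) if k even, 0 if k odd]. Integrating term-by-term (or equivalently evaluating the antiderivative F(x) = 3*x^5/5 - 5*x^4/4 + 8*x^3/3 - 2*x^2 at the endpoints):
  F(1) − F(−1) = 1/60 − (-391/60) = 98/15.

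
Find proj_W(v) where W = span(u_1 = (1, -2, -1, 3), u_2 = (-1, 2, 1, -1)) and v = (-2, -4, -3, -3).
proj_W(v) = (3/2, -3, -3/2, -3)

Set up U = [u_1 | ... | u_2] ∈ R^(4×2). The projector onto W = col(U) is P = U (U^T U)^(-1) U^T.
Compute U^T U =
  [15, -9]
  [-9, 7],
and U^T v = (0, -6).
Solve U^T U · c = U^T v for the coefficients: c = (-9/4, -15/4). The projection is proj_W(v) = U c.
Check: (v - proj_W(v)) · u_1 = 0  (should be 0).
Check: (v - proj_W(v)) · u_2 = 0  (should be 0).
Result: proj_W(v) = (3/2, -3, -3/2, -3).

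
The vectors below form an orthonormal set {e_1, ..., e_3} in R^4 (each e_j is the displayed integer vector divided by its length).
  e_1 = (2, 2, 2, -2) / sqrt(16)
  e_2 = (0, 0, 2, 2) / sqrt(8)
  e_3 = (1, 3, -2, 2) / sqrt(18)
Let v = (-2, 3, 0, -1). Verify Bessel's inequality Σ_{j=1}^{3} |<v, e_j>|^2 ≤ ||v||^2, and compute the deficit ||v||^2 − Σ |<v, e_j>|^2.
Σ |<v, e_j>|^2 = 26/9; ||v||^2 = 14; deficit = 100/9

Write each e_j = u_j / sqrt(<u_j, u_j>) where u_j is the displayed integer vector. Then <v, e_j> = <v, u_j> / sqrt(<u_j, u_j>), so |<v, e_j>|^2 = <v, u_j>^2 / <u_j, u_j>.
Coefficients: <v, e_1> = 4/sqrt(16), <v, e_2> = -2/sqrt(8), <v, e_3> = 5/sqrt(18).
Square and sum: Σ |<v, e_j>|^2 = 26/9.
Compute ||v||^2 = v·v = 14.
Deficit = 14 − 26/9 = 100/9 ≥ 0, confirming Bessel's inequality. (The deficit equals ||v − Σ <v,e_j> e_j||^2, the squared distance from v to span{e_j}.)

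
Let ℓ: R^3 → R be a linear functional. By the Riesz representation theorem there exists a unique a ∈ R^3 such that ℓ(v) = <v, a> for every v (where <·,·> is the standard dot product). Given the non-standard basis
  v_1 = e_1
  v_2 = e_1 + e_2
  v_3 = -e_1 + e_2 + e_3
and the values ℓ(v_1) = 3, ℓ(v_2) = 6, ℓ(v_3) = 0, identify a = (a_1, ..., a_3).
a = (3, 3, 0)

Write a = (a_1, ..., a_3) in the standard basis. For each basis vector v_i, ℓ(v_i) = <v_i, a> is a linear equation in the a_j's. Collect the n equations into a matrix system V a = ℓ, where row i of V is v_i (expressed in the standard basis). Since V is invertible (lower-triangular with 1s on the diagonal, up to permutation), solve by back-substitution:
  V =
[[1, 0, 0],
 [1, 1, 0],
 [-1, 1, 1]]
  V a = (3, 6, 0)
Solving gives a = (3, 3, 0).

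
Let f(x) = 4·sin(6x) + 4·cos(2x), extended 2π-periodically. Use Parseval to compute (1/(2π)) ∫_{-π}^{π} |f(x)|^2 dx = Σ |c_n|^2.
Σ |c_n|^2 = 16

Expand |f|^2 and use orthogonality of {sin(nx), cos(mx)} on [-π, π]:
  ∫_{-π}^{π} sin(nx)^2 dx = π, ∫ cos(mx)^2 dx = π, and cross terms integrate to 0.
So ∫_{-π}^{π} f(x)^2 dx = 4^2 · π + 4^2 · π = (16 + 16)π.
Divide by 2π: (16 + 16)/2 = 16.
By Parseval, this equals Σ |c_n|^2.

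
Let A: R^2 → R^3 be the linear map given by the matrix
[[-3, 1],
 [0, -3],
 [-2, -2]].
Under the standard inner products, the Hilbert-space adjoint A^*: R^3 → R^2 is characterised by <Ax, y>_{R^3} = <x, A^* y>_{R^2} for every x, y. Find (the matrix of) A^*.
A^* = A^T =
[[-3, 0, -2],
 [1, -3, -2]]

For real matrices with standard dot products, the defining identity <Ax, y> = <x, A^* y> gives (Ax)^T y = x^T (A^*) y, i.e. x^T A^T y = x^T (A^*) y. Since this holds for all x, y, we must have A^* = A^T. Therefore
A^* =
[[-3, 0, -2],
 [1, -3, -2]].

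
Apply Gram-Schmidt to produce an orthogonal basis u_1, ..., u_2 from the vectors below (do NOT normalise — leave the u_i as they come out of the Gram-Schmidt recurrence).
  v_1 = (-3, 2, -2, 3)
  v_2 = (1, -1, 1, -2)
Orthogonal basis:
  u_1 = (-3, 2, -2, 3)
  u_2 = (-1/2, 0, 0, -1/2)

Apply the Gram-Schmidt recurrence
  u_1 = v_1
  u_i = v_i − Σ_{j<i} ((v_i · u_j) / (u_j · u_j)) · u_j.

Step by step this gives:
  u_1 = (-3, 2, -2, 3)
  u_2 = (-1/2, 0, 0, -1/2)

Orthogonality check:
  u_2 · u_1 = 0 (should be 0)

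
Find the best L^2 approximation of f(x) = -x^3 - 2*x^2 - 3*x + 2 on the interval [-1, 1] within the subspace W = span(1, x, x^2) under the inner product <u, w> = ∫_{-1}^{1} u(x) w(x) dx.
g(x) = -2*x^2 - 18*x/5 + 2

The best approximation g ∈ W is the orthogonal projection of f onto W. Writing g = a_0 + a_1 x + a_2 x^2, the coefficients solve the normal equations G · a = b where
  G_{ij} = <φ_i, φ_j> and b_i = <f, φ_i>, with φ_0 = 1, φ_1 = x, φ_2 = x^2.
G =
  [2, 0, 2/3]
  [0, 2/3, 0]
  [2/3, 0, 2/5],
b = (8/3, -12/5, 8/15).
Solving gives a_0 = 2, a_1 = -18/5, a_2 = -2, so
  g(x) = -2*x^2 - 18*x/5 + 2.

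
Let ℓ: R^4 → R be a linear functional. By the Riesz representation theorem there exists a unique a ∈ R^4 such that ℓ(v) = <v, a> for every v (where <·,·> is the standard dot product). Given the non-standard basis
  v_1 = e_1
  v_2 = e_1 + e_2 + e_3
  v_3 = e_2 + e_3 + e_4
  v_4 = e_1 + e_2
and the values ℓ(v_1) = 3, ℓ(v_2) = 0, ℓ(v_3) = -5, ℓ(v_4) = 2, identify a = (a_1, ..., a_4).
a = (3, -1, -2, -2)

Write a = (a_1, ..., a_4) in the standard basis. For each basis vector v_i, ℓ(v_i) = <v_i, a> is a linear equation in the a_j's. Collect the n equations into a matrix system V a = ℓ, where row i of V is v_i (expressed in the standard basis). Since V is invertible (lower-triangular with 1s on the diagonal, up to permutation), solve by back-substitution:
  V =
[[1, 0, 0, 0],
 [1, 1, 1, 0],
 [0, 1, 1, 1],
 [1, 1, 0, 0]]
  V a = (3, 0, -5, 2)
Solving gives a = (3, -1, -2, -2).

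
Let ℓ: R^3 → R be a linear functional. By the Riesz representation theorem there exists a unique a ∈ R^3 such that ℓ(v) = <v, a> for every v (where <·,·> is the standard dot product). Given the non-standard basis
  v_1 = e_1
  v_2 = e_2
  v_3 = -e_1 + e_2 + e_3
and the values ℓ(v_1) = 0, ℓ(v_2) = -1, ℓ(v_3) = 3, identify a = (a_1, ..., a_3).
a = (0, -1, 4)

Write a = (a_1, ..., a_3) in the standard basis. For each basis vector v_i, ℓ(v_i) = <v_i, a> is a linear equation in the a_j's. Collect the n equations into a matrix system V a = ℓ, where row i of V is v_i (expressed in the standard basis). Since V is invertible (lower-triangular with 1s on the diagonal, up to permutation), solve by back-substitution:
  V =
[[1, 0, 0],
 [0, 1, 0],
 [-1, 1, 1]]
  V a = (0, -1, 3)
Solving gives a = (0, -1, 4).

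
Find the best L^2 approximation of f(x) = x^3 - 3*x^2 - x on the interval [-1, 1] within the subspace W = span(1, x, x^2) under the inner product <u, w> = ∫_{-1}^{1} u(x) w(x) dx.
g(x) = -3*x^2 - 2*x/5

The best approximation g ∈ W is the orthogonal projection of f onto W. Writing g = a_0 + a_1 x + a_2 x^2, the coefficients solve the normal equations G · a = b where
  G_{ij} = <φ_i, φ_j> and b_i = <f, φ_i>, with φ_0 = 1, φ_1 = x, φ_2 = x^2.
G =
  [2, 0, 2/3]
  [0, 2/3, 0]
  [2/3, 0, 2/5],
b = (-2, -4/15, -6/5).
Solving gives a_0 = 0, a_1 = -2/5, a_2 = -3, so
  g(x) = -3*x^2 - 2*x/5.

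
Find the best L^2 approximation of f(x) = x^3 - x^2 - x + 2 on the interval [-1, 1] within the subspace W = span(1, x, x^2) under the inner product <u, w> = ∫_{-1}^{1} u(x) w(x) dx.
g(x) = -x^2 - 2*x/5 + 2

The best approximation g ∈ W is the orthogonal projection of f onto W. Writing g = a_0 + a_1 x + a_2 x^2, the coefficients solve the normal equations G · a = b where
  G_{ij} = <φ_i, φ_j> and b_i = <f, φ_i>, with φ_0 = 1, φ_1 = x, φ_2 = x^2.
G =
  [2, 0, 2/3]
  [0, 2/3, 0]
  [2/3, 0, 2/5],
b = (10/3, -4/15, 14/15).
Solving gives a_0 = 2, a_1 = -2/5, a_2 = -1, so
  g(x) = -x^2 - 2*x/5 + 2.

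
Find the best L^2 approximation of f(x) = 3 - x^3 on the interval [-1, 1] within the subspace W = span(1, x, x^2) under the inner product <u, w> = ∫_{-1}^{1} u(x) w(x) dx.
g(x) = 3 - 3*x/5

The best approximation g ∈ W is the orthogonal projection of f onto W. Writing g = a_0 + a_1 x + a_2 x^2, the coefficients solve the normal equations G · a = b where
  G_{ij} = <φ_i, φ_j> and b_i = <f, φ_i>, with φ_0 = 1, φ_1 = x, φ_2 = x^2.
G =
  [2, 0, 2/3]
  [0, 2/3, 0]
  [2/3, 0, 2/5],
b = (6, -2/5, 2).
Solving gives a_0 = 3, a_1 = -3/5, a_2 = 0, so
  g(x) = 3 - 3*x/5.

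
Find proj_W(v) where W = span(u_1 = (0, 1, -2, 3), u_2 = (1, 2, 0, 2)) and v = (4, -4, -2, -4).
proj_W(v) = (-36/31, -78/31, 12/31, -90/31)

Set up U = [u_1 | ... | u_2] ∈ R^(4×2). The projector onto W = col(U) is P = U (U^T U)^(-1) U^T.
Compute U^T U =
  [14, 8]
  [8, 9],
and U^T v = (-12, -12).
Solve U^T U · c = U^T v for the coefficients: c = (-6/31, -36/31). The projection is proj_W(v) = U c.
Check: (v - proj_W(v)) · u_1 = 0  (should be 0).
Check: (v - proj_W(v)) · u_2 = 0  (should be 0).
Result: proj_W(v) = (-36/31, -78/31, 12/31, -90/31).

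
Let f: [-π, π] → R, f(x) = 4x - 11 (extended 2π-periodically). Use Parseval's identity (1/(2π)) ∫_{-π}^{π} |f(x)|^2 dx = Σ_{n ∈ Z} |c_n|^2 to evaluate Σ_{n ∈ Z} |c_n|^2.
Σ |c_n|^2 = 16π^2/3 + 121

Expand and integrate term by term over [-π, π]:
  ∫ (4x)^2 dx = 16·(2π^3/3); ∫ 2·4·(-11)·x dx = 0 (odd integrand); ∫ (-11)^2 dx = 121·2π.
So (1/(2π)) ∫_{-π}^{π} (4x - 11)^2 dx = 16π^2/3 + 121 = 16π^2/3 + 121.
Parseval ⇒ Σ |c_n|^2 = 16π^2/3 + 121.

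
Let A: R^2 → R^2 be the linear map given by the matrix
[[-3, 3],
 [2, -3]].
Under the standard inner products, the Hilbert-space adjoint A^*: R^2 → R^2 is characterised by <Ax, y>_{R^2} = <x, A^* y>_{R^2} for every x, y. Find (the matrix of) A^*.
A^* = A^T =
[[-3, 2],
 [3, -3]]

For real matrices with standard dot products, the defining identity <Ax, y> = <x, A^* y> gives (Ax)^T y = x^T (A^*) y, i.e. x^T A^T y = x^T (A^*) y. Since this holds for all x, y, we must have A^* = A^T. Therefore
A^* =
[[-3, 2],
 [3, -3]].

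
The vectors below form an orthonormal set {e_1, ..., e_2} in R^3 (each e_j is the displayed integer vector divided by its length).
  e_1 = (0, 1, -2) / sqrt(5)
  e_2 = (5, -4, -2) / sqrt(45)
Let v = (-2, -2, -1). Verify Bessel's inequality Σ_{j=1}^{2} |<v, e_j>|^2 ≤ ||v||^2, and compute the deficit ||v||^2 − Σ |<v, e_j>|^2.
Σ |<v, e_j>|^2 = 0; ||v||^2 = 9; deficit = 9

Write each e_j = u_j / sqrt(<u_j, u_j>) where u_j is the displayed integer vector. Then <v, e_j> = <v, u_j> / sqrt(<u_j, u_j>), so |<v, e_j>|^2 = <v, u_j>^2 / <u_j, u_j>.
Coefficients: <v, e_1> = 0/sqrt(5), <v, e_2> = 0/sqrt(45).
Square and sum: Σ |<v, e_j>|^2 = 0.
Compute ||v||^2 = v·v = 9.
Deficit = 9 − 0 = 9 ≥ 0, confirming Bessel's inequality. (The deficit equals ||v − Σ <v,e_j> e_j||^2, the squared distance from v to span{e_j}.)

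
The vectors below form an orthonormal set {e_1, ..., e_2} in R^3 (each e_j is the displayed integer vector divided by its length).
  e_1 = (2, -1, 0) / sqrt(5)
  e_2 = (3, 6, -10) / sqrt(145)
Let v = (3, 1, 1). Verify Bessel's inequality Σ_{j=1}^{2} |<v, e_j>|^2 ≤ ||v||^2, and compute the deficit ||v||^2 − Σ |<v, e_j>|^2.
Σ |<v, e_j>|^2 = 150/29; ||v||^2 = 11; deficit = 169/29

Write each e_j = u_j / sqrt(<u_j, u_j>) where u_j is the displayed integer vector. Then <v, e_j> = <v, u_j> / sqrt(<u_j, u_j>), so |<v, e_j>|^2 = <v, u_j>^2 / <u_j, u_j>.
Coefficients: <v, e_1> = 5/sqrt(5), <v, e_2> = 5/sqrt(145).
Square and sum: Σ |<v, e_j>|^2 = 150/29.
Compute ||v||^2 = v·v = 11.
Deficit = 11 − 150/29 = 169/29 ≥ 0, confirming Bessel's inequality. (The deficit equals ||v − Σ <v,e_j> e_j||^2, the squared distance from v to span{e_j}.)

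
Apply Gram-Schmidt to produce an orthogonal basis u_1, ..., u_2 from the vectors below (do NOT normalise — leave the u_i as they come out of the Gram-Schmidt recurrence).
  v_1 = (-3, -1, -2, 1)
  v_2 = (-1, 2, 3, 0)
Orthogonal basis:
  u_1 = (-3, -1, -2, 1)
  u_2 = (-2, 5/3, 7/3, 1/3)

Apply the Gram-Schmidt recurrence
  u_1 = v_1
  u_i = v_i − Σ_{j<i} ((v_i · u_j) / (u_j · u_j)) · u_j.

Step by step this gives:
  u_1 = (-3, -1, -2, 1)
  u_2 = (-2, 5/3, 7/3, 1/3)

Orthogonality check:
  u_2 · u_1 = 0 (should be 0)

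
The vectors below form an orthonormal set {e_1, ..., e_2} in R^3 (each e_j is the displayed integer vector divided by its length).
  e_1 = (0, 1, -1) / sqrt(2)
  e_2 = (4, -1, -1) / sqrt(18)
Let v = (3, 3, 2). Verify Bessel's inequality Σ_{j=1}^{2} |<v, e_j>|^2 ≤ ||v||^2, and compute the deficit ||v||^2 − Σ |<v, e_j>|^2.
Σ |<v, e_j>|^2 = 29/9; ||v||^2 = 22; deficit = 169/9

Write each e_j = u_j / sqrt(<u_j, u_j>) where u_j is the displayed integer vector. Then <v, e_j> = <v, u_j> / sqrt(<u_j, u_j>), so |<v, e_j>|^2 = <v, u_j>^2 / <u_j, u_j>.
Coefficients: <v, e_1> = 1/sqrt(2), <v, e_2> = 7/sqrt(18).
Square and sum: Σ |<v, e_j>|^2 = 29/9.
Compute ||v||^2 = v·v = 22.
Deficit = 22 − 29/9 = 169/9 ≥ 0, confirming Bessel's inequality. (The deficit equals ||v − Σ <v,e_j> e_j||^2, the squared distance from v to span{e_j}.)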